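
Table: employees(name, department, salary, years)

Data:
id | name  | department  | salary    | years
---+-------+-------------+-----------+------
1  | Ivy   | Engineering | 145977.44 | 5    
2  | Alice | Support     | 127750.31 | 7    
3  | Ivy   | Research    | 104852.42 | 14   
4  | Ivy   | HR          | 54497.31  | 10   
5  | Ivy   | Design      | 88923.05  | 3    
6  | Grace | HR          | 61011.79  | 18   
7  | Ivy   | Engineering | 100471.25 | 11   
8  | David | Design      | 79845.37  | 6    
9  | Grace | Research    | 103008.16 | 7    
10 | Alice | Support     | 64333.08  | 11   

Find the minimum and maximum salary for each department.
SELECT department, MIN(salary), MAX(salary)
FROM employees
GROUP BY department

Result:
  Design: min=79845.37, max=88923.05
  Engineering: min=100471.25, max=145977.44
  HR: min=54497.31, max=61011.79
  Research: min=103008.16, max=104852.42
  Support: min=64333.08, max=127750.31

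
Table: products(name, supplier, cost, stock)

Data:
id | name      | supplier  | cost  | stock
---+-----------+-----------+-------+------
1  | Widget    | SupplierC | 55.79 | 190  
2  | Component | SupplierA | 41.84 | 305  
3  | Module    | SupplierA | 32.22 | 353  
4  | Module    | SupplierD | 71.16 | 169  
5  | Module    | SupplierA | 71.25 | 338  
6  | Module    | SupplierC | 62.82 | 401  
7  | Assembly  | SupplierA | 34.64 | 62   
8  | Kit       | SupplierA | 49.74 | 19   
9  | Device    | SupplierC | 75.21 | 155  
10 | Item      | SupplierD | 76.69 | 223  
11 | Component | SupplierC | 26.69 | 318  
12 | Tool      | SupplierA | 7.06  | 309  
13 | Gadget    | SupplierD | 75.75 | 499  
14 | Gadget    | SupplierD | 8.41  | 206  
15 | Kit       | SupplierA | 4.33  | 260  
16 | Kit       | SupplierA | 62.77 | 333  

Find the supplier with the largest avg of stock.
SELECT supplier, AVG(stock) as val
FROM products
GROUP BY supplier
ORDER BY val DESC
LIMIT 1

Result: SupplierD with avg(stock) = 274.25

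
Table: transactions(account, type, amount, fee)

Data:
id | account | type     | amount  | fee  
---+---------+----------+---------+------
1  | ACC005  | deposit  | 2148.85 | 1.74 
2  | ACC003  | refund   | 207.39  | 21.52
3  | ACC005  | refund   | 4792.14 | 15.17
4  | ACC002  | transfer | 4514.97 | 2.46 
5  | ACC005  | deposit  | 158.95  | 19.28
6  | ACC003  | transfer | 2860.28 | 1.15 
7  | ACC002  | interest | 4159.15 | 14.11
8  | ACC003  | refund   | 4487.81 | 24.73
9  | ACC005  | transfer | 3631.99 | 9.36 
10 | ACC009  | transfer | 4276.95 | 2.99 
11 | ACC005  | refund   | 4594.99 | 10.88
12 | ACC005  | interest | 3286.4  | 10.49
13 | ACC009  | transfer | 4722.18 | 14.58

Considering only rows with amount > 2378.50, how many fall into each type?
SELECT type, COUNT(*)
FROM transactions
WHERE amount > 2378.50
GROUP BY type

Note: WHERE filters rows before grouping.

Result:
  interest: 2
  refund: 3
  transfer: 5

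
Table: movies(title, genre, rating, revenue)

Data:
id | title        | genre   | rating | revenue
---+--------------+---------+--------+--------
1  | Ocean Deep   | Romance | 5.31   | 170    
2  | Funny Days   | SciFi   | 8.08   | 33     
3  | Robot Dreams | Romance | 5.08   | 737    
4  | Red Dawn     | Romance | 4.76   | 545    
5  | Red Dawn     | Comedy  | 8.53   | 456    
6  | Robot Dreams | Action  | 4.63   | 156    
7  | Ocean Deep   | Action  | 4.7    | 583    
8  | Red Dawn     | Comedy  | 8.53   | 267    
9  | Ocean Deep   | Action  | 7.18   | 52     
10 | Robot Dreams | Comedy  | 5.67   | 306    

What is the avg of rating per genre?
SELECT genre, AVG(rating) as result
FROM movies
GROUP BY genre

Result:
  Action: 5.50
  Comedy: 7.58
  Romance: 5.05
  SciFi: 8.08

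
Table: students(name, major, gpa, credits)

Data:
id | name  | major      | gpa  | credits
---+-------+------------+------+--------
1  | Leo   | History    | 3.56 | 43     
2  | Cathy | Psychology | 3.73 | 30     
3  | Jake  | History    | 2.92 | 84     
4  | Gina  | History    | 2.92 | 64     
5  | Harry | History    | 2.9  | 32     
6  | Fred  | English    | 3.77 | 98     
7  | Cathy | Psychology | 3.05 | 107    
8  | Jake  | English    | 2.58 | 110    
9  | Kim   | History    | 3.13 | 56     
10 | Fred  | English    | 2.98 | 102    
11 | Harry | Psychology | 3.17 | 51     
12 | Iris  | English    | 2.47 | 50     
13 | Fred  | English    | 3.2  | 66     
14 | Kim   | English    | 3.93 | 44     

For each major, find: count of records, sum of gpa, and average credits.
SELECT major,
       COUNT(*) as cnt,
       SUM(gpa) as total_gpa,
       AVG(credits) as avg_credits
FROM students
GROUP BY major

Result:
  English: 6 records, 18.93 total gpa, 78.33 avg credits
  History: 5 records, 15.43 total gpa, 55.80 avg credits
  Psychology: 3 records, 9.95 total gpa, 62.67 avg credits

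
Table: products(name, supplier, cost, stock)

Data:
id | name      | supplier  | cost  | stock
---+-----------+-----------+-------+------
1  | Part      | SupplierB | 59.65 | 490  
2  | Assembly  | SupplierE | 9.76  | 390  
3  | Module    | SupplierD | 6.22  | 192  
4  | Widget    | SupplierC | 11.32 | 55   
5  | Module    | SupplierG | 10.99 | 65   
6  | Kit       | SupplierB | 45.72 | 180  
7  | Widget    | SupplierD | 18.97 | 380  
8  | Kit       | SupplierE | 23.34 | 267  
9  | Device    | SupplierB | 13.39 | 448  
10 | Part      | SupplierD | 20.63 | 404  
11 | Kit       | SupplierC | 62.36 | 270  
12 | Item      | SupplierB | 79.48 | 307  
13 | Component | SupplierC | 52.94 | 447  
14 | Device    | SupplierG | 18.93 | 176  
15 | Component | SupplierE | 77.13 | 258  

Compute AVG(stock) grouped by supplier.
SELECT supplier, AVG(stock) as result
FROM products
GROUP BY supplier

Result:
  SupplierB: 356.25
  SupplierC: 257.33
  SupplierD: 325.33
  SupplierE: 305.00
  SupplierG: 120.50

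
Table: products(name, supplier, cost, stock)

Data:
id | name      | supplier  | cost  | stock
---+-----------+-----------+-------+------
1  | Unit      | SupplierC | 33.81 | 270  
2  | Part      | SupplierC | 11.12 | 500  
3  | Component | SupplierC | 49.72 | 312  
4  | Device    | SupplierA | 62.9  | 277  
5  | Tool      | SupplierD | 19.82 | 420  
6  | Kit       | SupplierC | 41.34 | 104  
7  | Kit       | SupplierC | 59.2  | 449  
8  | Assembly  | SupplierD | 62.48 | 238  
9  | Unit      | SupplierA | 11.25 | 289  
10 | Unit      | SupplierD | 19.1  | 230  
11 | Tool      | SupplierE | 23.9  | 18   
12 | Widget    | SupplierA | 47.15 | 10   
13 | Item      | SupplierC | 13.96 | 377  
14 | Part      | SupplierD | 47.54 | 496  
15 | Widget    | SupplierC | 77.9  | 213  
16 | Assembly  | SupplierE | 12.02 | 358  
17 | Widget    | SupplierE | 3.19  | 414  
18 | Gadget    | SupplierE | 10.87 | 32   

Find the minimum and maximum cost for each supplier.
SELECT supplier, MIN(cost), MAX(cost)
FROM products
GROUP BY supplier

Result:
  SupplierA: min=11.25, max=62.90
  SupplierC: min=11.12, max=77.90
  SupplierD: min=19.10, max=62.48
  SupplierE: min=3.19, max=23.90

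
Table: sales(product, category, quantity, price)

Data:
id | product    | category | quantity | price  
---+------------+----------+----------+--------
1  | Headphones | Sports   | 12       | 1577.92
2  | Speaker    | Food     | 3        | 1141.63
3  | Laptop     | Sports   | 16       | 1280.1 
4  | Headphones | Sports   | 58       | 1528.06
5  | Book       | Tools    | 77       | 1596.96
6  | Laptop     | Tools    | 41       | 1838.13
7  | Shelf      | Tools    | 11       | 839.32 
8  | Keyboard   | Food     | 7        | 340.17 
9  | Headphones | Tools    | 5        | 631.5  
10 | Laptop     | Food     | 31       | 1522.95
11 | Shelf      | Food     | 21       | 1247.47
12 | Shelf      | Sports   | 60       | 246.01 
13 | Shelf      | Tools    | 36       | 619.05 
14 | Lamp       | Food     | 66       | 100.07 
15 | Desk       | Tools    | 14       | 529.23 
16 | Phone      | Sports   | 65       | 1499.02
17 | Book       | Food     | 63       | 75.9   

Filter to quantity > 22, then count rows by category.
SELECT category, COUNT(*)
FROM sales
WHERE quantity > 22
GROUP BY category

Note: WHERE filters rows before grouping.

Result:
  Food: 3
  Sports: 3
  Tools: 3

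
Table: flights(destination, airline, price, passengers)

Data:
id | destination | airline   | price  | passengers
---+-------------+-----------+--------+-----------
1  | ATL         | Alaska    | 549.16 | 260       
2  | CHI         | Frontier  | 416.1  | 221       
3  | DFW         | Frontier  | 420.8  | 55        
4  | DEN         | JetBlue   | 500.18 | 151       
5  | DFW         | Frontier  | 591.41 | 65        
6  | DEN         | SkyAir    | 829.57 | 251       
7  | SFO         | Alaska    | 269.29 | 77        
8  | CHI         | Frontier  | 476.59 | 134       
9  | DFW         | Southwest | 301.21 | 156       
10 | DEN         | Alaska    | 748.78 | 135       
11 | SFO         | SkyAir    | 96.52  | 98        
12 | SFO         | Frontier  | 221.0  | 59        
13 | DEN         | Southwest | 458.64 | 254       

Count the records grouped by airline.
SELECT airline, COUNT(*) as count
FROM flights
GROUP BY airline

Result:
  Alaska: 3
  Frontier: 5
  JetBlue: 1
  SkyAir: 2
  Southwest: 2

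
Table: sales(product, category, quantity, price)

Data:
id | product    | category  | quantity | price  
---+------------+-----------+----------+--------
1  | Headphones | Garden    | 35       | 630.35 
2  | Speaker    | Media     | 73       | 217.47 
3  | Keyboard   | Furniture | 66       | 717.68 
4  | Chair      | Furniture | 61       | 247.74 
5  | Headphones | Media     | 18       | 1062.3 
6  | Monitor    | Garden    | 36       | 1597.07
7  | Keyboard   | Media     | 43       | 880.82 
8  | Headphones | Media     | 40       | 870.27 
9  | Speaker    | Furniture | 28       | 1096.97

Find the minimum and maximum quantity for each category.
SELECT category, MIN(quantity), MAX(quantity)
FROM sales
GROUP BY category

Result:
  Furniture: min=28, max=66
  Garden: min=35, max=36
  Media: min=18, max=73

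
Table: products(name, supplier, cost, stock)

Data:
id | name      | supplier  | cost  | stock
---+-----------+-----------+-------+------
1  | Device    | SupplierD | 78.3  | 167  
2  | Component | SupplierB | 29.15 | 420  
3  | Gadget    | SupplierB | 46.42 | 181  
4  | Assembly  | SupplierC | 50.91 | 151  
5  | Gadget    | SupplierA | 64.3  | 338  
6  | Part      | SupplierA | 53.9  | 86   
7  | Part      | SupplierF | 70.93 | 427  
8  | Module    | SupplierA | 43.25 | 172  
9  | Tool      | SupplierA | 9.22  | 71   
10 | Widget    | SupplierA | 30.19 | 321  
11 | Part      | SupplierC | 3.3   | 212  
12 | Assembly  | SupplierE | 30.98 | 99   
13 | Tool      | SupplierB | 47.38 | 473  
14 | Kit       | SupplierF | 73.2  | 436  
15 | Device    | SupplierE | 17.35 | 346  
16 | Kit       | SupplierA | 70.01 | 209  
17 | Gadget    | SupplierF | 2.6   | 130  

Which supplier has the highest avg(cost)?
SELECT supplier, AVG(cost) as val
FROM products
GROUP BY supplier
ORDER BY val DESC
LIMIT 1

Result: SupplierD with avg(cost) = 78.30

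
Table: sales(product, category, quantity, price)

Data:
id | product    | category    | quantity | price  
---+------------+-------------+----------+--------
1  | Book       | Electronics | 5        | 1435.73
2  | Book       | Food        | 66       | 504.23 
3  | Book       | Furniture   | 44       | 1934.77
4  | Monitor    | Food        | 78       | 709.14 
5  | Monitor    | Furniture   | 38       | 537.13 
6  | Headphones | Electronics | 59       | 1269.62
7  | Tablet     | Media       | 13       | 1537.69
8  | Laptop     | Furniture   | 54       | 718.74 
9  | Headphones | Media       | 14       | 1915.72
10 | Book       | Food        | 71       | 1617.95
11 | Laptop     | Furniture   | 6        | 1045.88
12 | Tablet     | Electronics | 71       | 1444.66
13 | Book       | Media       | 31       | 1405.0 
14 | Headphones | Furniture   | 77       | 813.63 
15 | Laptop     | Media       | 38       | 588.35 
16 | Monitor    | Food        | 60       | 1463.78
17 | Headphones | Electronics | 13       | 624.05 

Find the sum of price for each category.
SELECT category, SUM(price) as result
FROM sales
GROUP BY category

Result:
  Electronics: 4774.06
  Food: 4295.10
  Furniture: 5050.15
  Media: 5446.76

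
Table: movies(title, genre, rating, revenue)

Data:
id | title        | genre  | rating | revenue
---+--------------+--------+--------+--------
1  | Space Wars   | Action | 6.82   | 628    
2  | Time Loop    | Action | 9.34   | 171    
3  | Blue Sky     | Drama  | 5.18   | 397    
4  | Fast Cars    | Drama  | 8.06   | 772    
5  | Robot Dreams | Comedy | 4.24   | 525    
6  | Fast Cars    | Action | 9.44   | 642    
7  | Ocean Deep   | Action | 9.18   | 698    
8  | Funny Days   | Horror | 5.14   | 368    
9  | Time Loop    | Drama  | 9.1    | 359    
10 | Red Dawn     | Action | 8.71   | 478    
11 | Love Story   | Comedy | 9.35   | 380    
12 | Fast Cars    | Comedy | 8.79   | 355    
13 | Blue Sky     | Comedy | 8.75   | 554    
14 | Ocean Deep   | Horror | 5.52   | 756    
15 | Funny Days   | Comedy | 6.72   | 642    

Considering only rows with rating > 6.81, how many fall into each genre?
SELECT genre, COUNT(*)
FROM movies
WHERE rating > 6.81
GROUP BY genre

Note: WHERE filters rows before grouping.

Result:
  Action: 5
  Comedy: 3
  Drama: 2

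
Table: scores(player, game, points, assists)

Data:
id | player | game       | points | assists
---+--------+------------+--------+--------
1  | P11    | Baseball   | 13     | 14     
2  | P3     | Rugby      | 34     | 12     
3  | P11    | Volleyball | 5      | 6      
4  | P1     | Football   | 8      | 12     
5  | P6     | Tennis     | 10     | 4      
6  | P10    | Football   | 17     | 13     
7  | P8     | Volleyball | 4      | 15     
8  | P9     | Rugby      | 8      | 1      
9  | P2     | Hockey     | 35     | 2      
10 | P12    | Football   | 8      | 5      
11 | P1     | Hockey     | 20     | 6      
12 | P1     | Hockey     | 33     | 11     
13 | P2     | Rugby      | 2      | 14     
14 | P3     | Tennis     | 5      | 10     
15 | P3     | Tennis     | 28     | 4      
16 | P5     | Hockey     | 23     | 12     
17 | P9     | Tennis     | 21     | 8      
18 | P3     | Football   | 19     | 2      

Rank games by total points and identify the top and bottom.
SELECT game, SUM(points)
FROM scores
GROUP BY game
ORDER BY SUM(points)

All groups:
  Volleyball: 9
  Baseball: 13
  Rugby: 44
  Football: 52
  Tennis: 64
  Hockey: 111

Highest: Hockey (111)
Lowest: Volleyball (9)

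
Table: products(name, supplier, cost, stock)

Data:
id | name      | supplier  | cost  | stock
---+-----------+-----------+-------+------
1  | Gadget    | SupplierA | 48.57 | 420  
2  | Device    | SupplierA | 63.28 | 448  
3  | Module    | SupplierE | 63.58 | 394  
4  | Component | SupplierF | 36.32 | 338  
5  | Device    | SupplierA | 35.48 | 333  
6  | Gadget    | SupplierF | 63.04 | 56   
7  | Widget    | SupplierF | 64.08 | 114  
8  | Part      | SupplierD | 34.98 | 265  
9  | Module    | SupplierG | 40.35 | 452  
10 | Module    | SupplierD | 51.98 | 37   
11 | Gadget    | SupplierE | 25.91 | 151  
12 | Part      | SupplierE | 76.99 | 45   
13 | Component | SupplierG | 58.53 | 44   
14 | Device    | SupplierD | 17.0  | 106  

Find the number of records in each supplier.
SELECT supplier, COUNT(*) as count
FROM products
GROUP BY supplier

Result:
  SupplierA: 3
  SupplierD: 3
  SupplierE: 3
  SupplierF: 3
  SupplierG: 2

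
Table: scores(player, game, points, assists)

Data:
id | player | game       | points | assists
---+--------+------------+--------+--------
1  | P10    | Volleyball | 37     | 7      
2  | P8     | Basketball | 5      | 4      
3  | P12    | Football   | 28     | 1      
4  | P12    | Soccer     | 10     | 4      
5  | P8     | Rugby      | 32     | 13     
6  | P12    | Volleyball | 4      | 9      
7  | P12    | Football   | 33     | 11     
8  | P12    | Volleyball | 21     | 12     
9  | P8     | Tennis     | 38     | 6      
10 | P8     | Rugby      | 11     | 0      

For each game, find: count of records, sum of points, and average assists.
SELECT game,
       COUNT(*) as cnt,
       SUM(points) as total_points,
       AVG(assists) as avg_assists
FROM scores
GROUP BY game

Result:
  Basketball: 1 records, 5 total points, 4.00 avg assists
  Football: 2 records, 61 total points, 6.00 avg assists
  Rugby: 2 records, 43 total points, 6.50 avg assists
  Soccer: 1 records, 10 total points, 4.00 avg assists
  Tennis: 1 records, 38 total points, 6.00 avg assists
  Volleyball: 3 records, 62 total points, 9.33 avg assists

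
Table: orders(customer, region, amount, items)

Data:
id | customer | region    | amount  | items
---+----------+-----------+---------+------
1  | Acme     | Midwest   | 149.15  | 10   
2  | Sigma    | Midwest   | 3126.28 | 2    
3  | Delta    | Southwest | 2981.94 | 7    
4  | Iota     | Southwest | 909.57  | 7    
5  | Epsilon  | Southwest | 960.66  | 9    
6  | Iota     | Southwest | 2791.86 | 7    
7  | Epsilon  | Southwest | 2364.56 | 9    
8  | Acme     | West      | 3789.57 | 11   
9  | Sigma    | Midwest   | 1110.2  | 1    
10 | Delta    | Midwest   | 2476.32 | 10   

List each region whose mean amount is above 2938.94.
SELECT region, AVG(amount)
FROM orders
GROUP BY region
HAVING AVG(amount) > 2938.94

Result:
  West: avg=3789.57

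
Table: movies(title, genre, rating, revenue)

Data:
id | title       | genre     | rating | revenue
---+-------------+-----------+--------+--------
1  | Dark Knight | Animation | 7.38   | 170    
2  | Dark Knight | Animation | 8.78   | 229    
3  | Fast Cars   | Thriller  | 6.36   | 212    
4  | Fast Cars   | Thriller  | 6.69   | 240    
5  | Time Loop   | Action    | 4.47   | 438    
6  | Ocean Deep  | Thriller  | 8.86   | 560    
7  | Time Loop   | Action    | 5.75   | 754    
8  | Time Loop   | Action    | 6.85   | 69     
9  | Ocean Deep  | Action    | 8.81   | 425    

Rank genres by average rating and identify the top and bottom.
SELECT genre, AVG(rating)
FROM movies
GROUP BY genre
ORDER BY AVG(rating)

All groups:
  Action: 6.47
  Thriller: 7.30
  Animation: 8.08

Highest: Animation (8.08)
Lowest: Action (6.47)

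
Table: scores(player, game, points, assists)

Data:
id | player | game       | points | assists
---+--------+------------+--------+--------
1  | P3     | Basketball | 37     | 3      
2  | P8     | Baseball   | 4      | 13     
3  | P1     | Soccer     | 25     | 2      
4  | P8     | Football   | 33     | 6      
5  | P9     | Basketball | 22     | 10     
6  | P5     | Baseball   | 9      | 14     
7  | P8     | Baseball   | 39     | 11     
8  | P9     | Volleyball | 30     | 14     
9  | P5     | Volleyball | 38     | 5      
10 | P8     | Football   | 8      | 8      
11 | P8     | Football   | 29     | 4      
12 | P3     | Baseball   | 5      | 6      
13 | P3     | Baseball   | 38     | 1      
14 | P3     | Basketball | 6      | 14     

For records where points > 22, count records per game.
SELECT game, COUNT(*)
FROM scores
WHERE points > 22
GROUP BY game

Note: WHERE filters rows before grouping.

Result:
  Baseball: 2
  Basketball: 1
  Football: 2
  Soccer: 1
  Volleyball: 2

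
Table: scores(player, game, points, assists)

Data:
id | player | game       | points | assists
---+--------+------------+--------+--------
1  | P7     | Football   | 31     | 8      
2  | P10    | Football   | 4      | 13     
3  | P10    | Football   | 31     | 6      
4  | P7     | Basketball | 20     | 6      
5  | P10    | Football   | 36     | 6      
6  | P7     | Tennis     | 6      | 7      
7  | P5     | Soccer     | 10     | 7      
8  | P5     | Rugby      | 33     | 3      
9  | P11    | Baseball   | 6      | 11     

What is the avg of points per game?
SELECT game, AVG(points) as result
FROM scores
GROUP BY game

Result:
  Baseball: 6.00
  Basketball: 20.00
  Football: 25.50
  Rugby: 33.00
  Soccer: 10.00
  Tennis: 6.00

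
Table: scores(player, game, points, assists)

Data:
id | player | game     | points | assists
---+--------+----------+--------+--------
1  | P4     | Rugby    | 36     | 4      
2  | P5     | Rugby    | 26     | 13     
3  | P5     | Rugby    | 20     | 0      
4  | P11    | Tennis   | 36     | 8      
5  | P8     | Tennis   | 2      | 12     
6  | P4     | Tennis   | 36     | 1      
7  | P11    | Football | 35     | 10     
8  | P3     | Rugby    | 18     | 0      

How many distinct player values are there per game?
SELECT game, COUNT(DISTINCT player)
FROM scores
GROUP BY game

Result:
  Football: 1 distinct
  Rugby: 3 distinct
  Tennis: 3 distinct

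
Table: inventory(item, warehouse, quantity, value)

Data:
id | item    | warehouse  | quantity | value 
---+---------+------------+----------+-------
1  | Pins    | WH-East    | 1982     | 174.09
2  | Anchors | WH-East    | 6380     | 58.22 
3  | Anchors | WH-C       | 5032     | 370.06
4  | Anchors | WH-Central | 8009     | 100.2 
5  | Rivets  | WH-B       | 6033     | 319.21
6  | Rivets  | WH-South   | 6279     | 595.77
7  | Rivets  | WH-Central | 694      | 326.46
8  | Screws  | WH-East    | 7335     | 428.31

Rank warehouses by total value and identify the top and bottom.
SELECT warehouse, SUM(value)
FROM inventory
GROUP BY warehouse
ORDER BY SUM(value)

All groups:
  WH-B: 319.21
  WH-C: 370.06
  WH-Central: 426.66
  WH-South: 595.77
  WH-East: 660.62

Highest: WH-East (660.62)
Lowest: WH-B (319.21)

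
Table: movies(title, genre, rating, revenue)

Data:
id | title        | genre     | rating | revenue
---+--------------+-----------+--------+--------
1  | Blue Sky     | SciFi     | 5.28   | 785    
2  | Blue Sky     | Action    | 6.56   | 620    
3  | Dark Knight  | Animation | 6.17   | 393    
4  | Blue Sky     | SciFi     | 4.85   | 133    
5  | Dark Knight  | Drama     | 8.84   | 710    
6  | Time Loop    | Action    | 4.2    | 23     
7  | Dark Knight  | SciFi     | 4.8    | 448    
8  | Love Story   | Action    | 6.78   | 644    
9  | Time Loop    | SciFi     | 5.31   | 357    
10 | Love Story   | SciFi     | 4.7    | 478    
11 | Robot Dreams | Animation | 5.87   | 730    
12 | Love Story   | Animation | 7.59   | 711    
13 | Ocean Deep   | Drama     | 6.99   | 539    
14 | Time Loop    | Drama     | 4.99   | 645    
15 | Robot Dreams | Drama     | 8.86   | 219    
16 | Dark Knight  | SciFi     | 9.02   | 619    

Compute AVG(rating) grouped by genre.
SELECT genre, AVG(rating) as result
FROM movies
GROUP BY genre

Result:
  Action: 5.85
  Animation: 6.54
  Drama: 7.42
  SciFi: 5.66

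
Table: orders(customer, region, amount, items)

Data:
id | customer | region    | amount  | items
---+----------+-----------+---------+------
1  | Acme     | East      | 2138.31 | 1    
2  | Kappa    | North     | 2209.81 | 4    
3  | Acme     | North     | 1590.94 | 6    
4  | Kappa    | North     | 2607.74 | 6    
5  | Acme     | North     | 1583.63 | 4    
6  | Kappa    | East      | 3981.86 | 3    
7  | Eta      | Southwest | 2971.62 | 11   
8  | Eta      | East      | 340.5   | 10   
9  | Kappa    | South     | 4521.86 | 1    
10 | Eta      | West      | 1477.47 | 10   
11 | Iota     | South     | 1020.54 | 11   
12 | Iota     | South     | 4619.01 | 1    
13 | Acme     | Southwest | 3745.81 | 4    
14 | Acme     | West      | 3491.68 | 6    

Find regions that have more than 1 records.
SELECT region, COUNT(*) as cnt
FROM orders
GROUP BY region
HAVING COUNT(*) > 1

Result:
  East: 3
  North: 4
  South: 3
  Southwest: 2
  West: 2

Note: HAVING filters groups after aggregation, WHERE filters rows before.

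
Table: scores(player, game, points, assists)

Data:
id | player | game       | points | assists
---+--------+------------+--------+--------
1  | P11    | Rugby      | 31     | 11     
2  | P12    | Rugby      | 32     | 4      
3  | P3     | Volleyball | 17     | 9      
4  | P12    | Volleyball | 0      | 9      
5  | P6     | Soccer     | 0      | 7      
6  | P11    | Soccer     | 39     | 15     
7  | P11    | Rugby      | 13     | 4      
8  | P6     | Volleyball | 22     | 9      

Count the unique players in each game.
SELECT game, COUNT(DISTINCT player)
FROM scores
GROUP BY game

Result:
  Rugby: 2 distinct
  Soccer: 2 distinct
  Volleyball: 3 distinct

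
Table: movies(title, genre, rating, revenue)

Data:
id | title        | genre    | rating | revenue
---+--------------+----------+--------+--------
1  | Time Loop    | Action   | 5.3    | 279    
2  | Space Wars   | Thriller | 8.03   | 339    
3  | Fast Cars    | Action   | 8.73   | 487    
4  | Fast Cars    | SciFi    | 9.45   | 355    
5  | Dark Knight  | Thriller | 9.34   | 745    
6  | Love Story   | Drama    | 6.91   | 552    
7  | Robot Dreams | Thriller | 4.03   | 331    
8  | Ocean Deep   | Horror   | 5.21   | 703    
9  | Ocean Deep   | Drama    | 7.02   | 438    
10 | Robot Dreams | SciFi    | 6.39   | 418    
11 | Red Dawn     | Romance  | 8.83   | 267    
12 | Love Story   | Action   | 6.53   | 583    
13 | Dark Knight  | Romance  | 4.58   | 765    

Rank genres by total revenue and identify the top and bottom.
SELECT genre, SUM(revenue)
FROM movies
GROUP BY genre
ORDER BY SUM(revenue)

All groups:
  Horror: 703
  SciFi: 773
  Drama: 990
  Romance: 1032
  Action: 1349
  Thriller: 1415

Highest: Thriller (1415)
Lowest: Horror (703)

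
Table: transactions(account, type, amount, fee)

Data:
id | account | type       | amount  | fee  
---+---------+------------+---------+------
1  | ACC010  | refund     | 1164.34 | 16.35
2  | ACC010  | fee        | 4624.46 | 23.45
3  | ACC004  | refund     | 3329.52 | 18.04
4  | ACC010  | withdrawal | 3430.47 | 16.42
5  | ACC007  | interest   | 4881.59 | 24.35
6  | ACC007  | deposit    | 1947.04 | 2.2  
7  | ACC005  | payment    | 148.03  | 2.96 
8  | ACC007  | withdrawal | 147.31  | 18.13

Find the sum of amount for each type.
SELECT type, SUM(amount) as result
FROM transactions
GROUP BY type

Result:
  deposit: 1947.04
  fee: 4624.46
  interest: 4881.59
  payment: 148.03
  refund: 4493.86
  withdrawal: 3577.78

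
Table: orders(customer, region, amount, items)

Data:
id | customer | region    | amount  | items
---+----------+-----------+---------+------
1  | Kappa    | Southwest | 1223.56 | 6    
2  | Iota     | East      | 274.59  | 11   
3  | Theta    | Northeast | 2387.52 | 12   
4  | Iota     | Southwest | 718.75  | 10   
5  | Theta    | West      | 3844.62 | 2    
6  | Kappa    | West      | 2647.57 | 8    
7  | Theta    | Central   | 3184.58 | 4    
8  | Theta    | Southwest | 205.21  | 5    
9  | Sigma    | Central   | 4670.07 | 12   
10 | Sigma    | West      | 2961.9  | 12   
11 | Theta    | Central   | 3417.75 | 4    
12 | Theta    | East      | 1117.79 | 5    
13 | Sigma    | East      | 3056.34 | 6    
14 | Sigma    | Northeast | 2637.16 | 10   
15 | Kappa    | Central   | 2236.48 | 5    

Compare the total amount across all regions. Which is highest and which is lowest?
SELECT region, SUM(amount)
FROM orders
GROUP BY region
ORDER BY SUM(amount)

All groups:
  Southwest: 2147.52
  East: 4448.72
  Northeast: 5024.68
  West: 9454.09
  Central: 13508.88

Highest: Central (13508.88)
Lowest: Southwest (2147.52)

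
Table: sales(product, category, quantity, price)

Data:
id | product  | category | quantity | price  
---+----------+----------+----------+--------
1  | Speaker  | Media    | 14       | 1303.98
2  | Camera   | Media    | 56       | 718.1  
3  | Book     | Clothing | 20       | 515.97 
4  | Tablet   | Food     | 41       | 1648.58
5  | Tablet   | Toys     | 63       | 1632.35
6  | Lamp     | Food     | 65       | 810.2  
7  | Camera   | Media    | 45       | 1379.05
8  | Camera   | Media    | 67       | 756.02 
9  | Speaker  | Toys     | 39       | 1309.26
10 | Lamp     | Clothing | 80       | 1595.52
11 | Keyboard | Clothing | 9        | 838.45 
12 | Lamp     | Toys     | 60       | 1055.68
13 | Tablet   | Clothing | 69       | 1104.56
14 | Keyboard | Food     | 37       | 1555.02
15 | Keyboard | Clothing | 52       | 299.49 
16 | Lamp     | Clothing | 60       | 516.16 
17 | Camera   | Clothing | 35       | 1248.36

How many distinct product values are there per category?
SELECT category, COUNT(DISTINCT product)
FROM sales
GROUP BY category

Result:
  Clothing: 5 distinct
  Food: 3 distinct
  Media: 2 distinct
  Toys: 3 distinct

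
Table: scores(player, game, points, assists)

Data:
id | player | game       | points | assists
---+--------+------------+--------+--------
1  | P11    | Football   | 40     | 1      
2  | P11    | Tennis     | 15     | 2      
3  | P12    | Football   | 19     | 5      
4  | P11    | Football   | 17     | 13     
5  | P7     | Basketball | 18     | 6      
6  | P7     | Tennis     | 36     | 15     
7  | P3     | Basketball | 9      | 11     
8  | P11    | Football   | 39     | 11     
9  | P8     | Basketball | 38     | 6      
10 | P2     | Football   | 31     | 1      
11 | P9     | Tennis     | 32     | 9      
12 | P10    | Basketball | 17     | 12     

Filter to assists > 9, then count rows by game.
SELECT game, COUNT(*)
FROM scores
WHERE assists > 9
GROUP BY game

Note: WHERE filters rows before grouping.

Result:
  Basketball: 2
  Football: 2
  Tennis: 1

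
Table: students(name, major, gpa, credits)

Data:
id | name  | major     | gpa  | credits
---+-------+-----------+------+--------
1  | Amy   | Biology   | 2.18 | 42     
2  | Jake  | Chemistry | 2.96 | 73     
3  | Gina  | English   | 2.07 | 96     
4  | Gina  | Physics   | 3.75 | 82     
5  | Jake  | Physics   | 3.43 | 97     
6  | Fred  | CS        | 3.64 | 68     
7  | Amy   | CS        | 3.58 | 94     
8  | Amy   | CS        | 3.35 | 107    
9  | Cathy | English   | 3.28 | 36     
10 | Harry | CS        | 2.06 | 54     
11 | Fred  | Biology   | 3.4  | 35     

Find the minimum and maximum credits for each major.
SELECT major, MIN(credits), MAX(credits)
FROM students
GROUP BY major

Result:
  Biology: min=35, max=42
  CS: min=54, max=107
  Chemistry: min=73, max=73
  English: min=36, max=96
  Physics: min=82, max=97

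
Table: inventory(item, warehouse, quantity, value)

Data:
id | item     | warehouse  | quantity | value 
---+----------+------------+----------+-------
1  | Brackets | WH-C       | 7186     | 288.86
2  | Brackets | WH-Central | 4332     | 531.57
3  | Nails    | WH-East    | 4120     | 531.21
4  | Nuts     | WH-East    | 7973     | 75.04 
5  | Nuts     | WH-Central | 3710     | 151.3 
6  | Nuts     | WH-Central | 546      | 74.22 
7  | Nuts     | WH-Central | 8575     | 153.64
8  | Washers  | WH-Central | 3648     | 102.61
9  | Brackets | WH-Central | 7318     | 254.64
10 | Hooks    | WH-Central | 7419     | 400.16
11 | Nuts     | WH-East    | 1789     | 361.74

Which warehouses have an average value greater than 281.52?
SELECT warehouse, AVG(value)
FROM inventory
GROUP BY warehouse
HAVING AVG(value) > 281.52

Result:
  WH-C: avg=288.86
  WH-East: avg=322.66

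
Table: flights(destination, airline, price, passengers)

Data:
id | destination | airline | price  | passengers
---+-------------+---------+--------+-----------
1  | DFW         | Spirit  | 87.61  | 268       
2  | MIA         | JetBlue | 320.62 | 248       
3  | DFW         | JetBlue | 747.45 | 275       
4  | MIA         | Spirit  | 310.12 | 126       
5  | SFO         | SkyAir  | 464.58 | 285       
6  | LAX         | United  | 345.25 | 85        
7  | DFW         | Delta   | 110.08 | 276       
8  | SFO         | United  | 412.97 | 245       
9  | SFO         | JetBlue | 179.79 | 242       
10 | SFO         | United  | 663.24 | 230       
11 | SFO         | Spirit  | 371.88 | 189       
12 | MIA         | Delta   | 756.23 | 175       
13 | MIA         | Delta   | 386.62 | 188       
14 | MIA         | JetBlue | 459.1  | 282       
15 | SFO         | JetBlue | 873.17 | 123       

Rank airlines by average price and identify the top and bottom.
SELECT airline, AVG(price)
FROM flights
GROUP BY airline
ORDER BY AVG(price)

All groups:
  Spirit: 256.54
  Delta: 417.64
  SkyAir: 464.58
  United: 473.82
  JetBlue: 516.03

Highest: JetBlue (516.03)
Lowest: Spirit (256.54)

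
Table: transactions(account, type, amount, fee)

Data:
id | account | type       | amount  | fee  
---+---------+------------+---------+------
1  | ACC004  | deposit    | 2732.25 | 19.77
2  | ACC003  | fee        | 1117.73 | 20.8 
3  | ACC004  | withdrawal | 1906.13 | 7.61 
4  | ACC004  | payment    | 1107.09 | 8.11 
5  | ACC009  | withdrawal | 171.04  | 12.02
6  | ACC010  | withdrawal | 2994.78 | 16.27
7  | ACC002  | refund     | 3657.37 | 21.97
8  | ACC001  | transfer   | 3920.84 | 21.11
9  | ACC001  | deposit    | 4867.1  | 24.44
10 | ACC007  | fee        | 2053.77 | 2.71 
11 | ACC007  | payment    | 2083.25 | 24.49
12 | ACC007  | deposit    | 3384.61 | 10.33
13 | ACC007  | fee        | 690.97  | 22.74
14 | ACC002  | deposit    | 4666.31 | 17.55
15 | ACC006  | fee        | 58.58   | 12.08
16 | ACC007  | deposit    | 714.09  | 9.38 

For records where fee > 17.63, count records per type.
SELECT type, COUNT(*)
FROM transactions
WHERE fee > 17.63
GROUP BY type

Note: WHERE filters rows before grouping.

Result:
  deposit: 2
  fee: 2
  payment: 1
  refund: 1
  transfer: 1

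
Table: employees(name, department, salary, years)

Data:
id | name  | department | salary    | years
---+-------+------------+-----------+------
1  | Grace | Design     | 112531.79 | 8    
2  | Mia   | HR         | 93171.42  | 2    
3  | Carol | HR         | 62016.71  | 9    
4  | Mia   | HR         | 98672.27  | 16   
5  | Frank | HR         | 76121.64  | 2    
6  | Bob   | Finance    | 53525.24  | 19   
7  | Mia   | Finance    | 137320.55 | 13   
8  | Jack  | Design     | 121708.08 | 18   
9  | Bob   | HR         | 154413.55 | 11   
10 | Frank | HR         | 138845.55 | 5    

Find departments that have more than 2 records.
SELECT department, COUNT(*) as cnt
FROM employees
GROUP BY department
HAVING COUNT(*) > 2

Result:
  HR: 6

Note: HAVING filters groups after aggregation, WHERE filters rows before.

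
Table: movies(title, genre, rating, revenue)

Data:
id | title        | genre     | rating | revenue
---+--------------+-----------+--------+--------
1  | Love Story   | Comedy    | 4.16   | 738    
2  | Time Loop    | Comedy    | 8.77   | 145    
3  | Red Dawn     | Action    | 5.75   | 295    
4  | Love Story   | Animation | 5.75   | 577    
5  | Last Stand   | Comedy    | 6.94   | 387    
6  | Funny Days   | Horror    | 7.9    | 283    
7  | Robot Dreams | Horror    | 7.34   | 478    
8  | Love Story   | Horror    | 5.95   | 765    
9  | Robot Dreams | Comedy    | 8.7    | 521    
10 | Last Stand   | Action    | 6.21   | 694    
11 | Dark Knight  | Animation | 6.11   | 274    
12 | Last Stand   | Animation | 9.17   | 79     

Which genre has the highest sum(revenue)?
SELECT genre, SUM(revenue) as val
FROM movies
GROUP BY genre
ORDER BY val DESC
LIMIT 1

Result: Comedy with sum(revenue) = 1791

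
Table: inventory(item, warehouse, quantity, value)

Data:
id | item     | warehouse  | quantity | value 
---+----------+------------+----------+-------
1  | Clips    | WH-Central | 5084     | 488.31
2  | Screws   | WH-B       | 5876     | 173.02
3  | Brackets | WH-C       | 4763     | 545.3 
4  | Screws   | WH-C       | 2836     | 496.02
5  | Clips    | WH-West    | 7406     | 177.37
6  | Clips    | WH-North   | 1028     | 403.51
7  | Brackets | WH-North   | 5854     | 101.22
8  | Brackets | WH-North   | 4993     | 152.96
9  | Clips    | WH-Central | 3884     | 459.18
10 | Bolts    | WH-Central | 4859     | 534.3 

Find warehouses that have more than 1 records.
SELECT warehouse, COUNT(*) as cnt
FROM inventory
GROUP BY warehouse
HAVING COUNT(*) > 1

Result:
  WH-C: 2
  WH-Central: 3
  WH-North: 3

Note: HAVING filters groups after aggregation, WHERE filters rows before.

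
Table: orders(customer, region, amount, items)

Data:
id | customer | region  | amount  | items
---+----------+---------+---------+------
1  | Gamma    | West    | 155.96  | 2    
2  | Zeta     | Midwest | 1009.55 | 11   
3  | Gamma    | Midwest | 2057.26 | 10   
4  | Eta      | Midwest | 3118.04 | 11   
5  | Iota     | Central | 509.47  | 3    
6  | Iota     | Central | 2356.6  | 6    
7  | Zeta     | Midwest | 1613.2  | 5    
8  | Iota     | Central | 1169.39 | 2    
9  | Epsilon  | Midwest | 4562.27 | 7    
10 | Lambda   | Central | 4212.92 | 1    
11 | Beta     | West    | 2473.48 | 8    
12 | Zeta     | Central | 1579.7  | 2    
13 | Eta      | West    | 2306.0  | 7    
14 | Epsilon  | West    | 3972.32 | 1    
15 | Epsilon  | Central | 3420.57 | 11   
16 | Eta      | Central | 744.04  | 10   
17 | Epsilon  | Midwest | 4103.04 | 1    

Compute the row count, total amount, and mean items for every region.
SELECT region,
       COUNT(*) as cnt,
       SUM(amount) as total_amount,
       AVG(items) as avg_items
FROM orders
GROUP BY region

Result:
  Central: 7 records, 13992.69 total amount, 5.00 avg items
  Midwest: 6 records, 16463.36 total amount, 7.50 avg items
  West: 4 records, 8907.76 total amount, 4.50 avg items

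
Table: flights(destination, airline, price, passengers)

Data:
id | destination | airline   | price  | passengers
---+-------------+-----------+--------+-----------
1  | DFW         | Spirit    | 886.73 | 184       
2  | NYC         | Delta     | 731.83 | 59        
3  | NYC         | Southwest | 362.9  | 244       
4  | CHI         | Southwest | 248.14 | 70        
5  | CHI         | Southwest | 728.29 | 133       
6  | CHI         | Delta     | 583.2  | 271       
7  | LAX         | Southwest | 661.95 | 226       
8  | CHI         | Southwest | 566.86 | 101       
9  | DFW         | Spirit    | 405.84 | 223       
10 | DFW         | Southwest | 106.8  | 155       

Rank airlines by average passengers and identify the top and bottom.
SELECT airline, AVG(passengers)
FROM flights
GROUP BY airline
ORDER BY AVG(passengers)

All groups:
  Southwest: 154.83
  Delta: 165.00
  Spirit: 203.50

Highest: Spirit (203.50)
Lowest: Southwest (154.83)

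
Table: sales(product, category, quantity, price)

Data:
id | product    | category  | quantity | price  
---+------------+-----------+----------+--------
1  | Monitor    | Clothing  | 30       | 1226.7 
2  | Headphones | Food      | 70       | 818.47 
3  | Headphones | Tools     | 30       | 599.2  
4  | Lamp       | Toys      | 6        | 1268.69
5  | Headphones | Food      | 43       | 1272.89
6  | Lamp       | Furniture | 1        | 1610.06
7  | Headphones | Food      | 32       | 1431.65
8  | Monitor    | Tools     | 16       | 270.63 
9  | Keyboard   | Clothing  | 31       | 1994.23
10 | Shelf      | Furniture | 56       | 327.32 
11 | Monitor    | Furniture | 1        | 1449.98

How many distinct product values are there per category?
SELECT category, COUNT(DISTINCT product)
FROM sales
GROUP BY category

Result:
  Clothing: 2 distinct
  Food: 1 distinct
  Furniture: 3 distinct
  Tools: 2 distinct
  Toys: 1 distinct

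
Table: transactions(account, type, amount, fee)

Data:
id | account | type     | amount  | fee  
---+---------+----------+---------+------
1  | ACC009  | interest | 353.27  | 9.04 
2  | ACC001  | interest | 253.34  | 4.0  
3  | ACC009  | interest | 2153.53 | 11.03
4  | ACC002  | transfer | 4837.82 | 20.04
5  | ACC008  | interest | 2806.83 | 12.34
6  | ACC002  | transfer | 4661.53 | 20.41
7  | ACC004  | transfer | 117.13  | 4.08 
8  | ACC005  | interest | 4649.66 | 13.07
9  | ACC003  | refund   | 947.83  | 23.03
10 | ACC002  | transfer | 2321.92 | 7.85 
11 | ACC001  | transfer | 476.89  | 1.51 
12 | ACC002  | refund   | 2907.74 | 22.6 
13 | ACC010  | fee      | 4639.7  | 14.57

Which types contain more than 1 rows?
SELECT type, COUNT(*) as cnt
FROM transactions
GROUP BY type
HAVING COUNT(*) > 1

Result:
  interest: 5
  refund: 2
  transfer: 5

Note: HAVING filters groups after aggregation, WHERE filters rows before.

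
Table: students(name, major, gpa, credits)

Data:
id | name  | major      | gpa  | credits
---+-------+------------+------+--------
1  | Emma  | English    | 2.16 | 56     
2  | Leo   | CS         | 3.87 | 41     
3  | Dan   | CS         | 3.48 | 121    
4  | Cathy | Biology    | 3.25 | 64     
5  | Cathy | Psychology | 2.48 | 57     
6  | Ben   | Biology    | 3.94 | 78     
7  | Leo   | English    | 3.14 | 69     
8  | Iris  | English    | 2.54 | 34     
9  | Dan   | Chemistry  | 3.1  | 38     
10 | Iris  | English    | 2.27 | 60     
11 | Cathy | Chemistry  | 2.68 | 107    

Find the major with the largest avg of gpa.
SELECT major, AVG(gpa) as val
FROM students
GROUP BY major
ORDER BY val DESC
LIMIT 1

Result: CS with avg(gpa) = 3.68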